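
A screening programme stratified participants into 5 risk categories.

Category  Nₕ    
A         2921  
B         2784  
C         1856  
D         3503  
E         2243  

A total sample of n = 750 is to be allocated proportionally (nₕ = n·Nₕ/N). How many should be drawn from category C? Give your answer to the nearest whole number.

105

N = 2921 + 2784 + 1856 + 3503 + 2243 = 13307.
n_C = 750·1856/13307 = 104.607... → 105.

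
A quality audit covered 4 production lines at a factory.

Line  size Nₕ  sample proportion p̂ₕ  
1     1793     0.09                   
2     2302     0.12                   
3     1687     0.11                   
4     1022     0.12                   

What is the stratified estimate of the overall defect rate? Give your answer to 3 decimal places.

0.110

N = 1793 + 2302 + 1687 + 1022 = 6804.
Overall proportion = Σ (Nₕ/N)·p̂ₕ.
Σ Nₕp̂ₕ = 161.37 + 276.24 + 185.57 + 122.64 = 745.82.
745.82 / 6804 = 0.10961... → 0.110.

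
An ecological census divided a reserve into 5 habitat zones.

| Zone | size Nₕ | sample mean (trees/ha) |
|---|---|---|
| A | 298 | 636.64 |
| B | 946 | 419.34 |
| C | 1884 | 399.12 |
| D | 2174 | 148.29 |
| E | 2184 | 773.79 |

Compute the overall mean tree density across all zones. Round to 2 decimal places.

N = 7486; weights Wₕ = Nₕ/N = (0.0398, 0.1264, 0.2517, 0.2904, 0.2917).
x̄_st = Σ Wₕ·x̄ₕ = 0.0398·636.64 + 0.1264·419.34 + 0.2517·399.12 + 0.2904·148.29 + 0.2917·773.79 ≈ 447.5950...
→ 447.60.

447.60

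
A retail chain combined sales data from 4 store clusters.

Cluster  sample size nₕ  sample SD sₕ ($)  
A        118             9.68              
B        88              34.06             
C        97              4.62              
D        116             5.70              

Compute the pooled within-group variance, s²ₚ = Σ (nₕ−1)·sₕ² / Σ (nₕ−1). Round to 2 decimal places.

283.56

A: (118−1)·9.68² = 117·93.7024 = 10963.1808
B: (88−1)·34.06² = 87·1160.0836 = 100927.2732
C: (97−1)·4.62² = 96·21.3444 = 2049.0624
D: (116−1)·5.70² = 115·32.49 = 3736.35
Numerator = 117675.8664; denominator = Σ(nₕ−1) = 415.
s²ₚ = 117675.8664/415 = 283.5563... → 283.56.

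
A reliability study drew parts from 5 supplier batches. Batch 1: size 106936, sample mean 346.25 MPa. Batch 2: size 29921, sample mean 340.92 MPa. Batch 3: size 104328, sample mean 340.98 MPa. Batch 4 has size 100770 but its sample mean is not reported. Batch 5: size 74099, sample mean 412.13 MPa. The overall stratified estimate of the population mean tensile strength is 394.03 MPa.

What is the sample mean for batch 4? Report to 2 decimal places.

N = 106936 + 29921 + 104328 + 100770 + 74099 = 416054.
Overall total = μ·N = 394.03·416054 = 163937757.62.
Subtract the known strata: 106936·346.25 + 29921·340.92 + 104328·340.98 + 74099·412.13 = 113339439.63.
Remaining total for batch 4: 163937757.62 − 113339439.63 = 50598317.99.
Divide by its size: 50598317.99 / 100770 = 502.1169... → 502.12.

502.12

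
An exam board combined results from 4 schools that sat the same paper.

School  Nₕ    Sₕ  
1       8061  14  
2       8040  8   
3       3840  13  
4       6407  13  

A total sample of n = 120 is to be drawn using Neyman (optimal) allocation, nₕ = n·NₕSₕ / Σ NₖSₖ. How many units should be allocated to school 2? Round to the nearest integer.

25

1: NₕSₕ = 8061·14 = 112854
2: NₕSₕ = 8040·8 = 64320
3: NₕSₕ = 3840·13 = 49920
4: NₕSₕ = 6407·13 = 83291
Σ NₕSₕ = 310385.
n_2 = 120·64320/310385 = 24.867... → 25.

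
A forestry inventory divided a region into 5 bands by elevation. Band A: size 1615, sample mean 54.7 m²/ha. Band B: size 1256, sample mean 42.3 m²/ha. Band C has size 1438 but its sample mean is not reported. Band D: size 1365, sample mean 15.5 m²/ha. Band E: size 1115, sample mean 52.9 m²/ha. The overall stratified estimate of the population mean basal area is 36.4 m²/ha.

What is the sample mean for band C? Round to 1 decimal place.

Σ Nₕx̄ₕ = N·μ, so 1438·x̄_C = 6789·36.4 − (1615·54.7 + 1256·42.3 + 1365·15.5 + 1115·52.9).
= 247119.6 − 221610.3 = 25509.3.
x̄_C = 25509.3 / 1438 = 17.739... → 17.7.

17.7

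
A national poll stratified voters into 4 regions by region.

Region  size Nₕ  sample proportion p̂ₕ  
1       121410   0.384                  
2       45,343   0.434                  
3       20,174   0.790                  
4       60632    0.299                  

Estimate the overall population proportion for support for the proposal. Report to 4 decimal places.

0.4054

N = 121410 + 45343 + 20174 + 60632 = 247559.
Overall proportion = Σ (Nₕ/N)·p̂ₕ.
Σ Nₕp̂ₕ = 46621.44 + 19678.862 + 15937.46 + 18128.968 = 100366.73.
100366.73 / 247559 = 0.405425... → 0.4054.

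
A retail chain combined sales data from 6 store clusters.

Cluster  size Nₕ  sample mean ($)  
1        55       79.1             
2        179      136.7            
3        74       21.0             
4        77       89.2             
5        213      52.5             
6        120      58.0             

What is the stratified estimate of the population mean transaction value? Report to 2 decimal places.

77.14

x̄_st = (Σ Nₕx̄ₕ) / (Σ Nₕ) = (55·79.1 + 179·136.7 + 74·21.0 + 77·89.2 + 213·52.5 + 120·58.0) / 718
= 55384.7 / 718 = 77.1375... → 77.14.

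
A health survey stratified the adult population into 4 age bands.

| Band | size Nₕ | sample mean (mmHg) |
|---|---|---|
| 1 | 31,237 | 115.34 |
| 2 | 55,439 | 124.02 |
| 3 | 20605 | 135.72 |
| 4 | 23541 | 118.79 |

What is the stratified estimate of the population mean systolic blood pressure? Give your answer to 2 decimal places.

x̄_st = (Σ Nₕx̄ₕ) / (Σ Nₕ) = (31237·115.34 + 55439·124.02 + 20605·135.72 + 23541·118.79) / 130822
= 16071366.35 / 130822 = 122.8491... → 122.85.

122.85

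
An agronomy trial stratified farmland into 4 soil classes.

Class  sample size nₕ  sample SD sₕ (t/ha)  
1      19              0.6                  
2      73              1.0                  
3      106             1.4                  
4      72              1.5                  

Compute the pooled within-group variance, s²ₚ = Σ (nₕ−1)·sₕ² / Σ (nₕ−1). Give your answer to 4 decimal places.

1: (19−1)·0.6² = 18·0.36 = 6.48
2: (73−1)·1.0² = 72·1 = 72
3: (106−1)·1.4² = 105·1.96 = 205.8
4: (72−1)·1.5² = 71·2.25 = 159.75
Numerator = 444.03; denominator = Σ(nₕ−1) = 266.
s²ₚ = 444.03/266 = 1.669286... → 1.6693.

1.6693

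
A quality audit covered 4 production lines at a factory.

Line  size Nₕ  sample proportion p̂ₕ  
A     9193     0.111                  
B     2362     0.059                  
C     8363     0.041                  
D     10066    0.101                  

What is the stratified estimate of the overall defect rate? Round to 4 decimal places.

N = 9193 + 2362 + 8363 + 10066 = 29984.
Overall proportion = Σ (Nₕ/N)·p̂ₕ.
Σ Nₕp̂ₕ = 1020.423 + 139.358 + 342.883 + 1016.666 = 2519.33.
2519.33 / 29984 = 0.084022... → 0.0840.

0.0840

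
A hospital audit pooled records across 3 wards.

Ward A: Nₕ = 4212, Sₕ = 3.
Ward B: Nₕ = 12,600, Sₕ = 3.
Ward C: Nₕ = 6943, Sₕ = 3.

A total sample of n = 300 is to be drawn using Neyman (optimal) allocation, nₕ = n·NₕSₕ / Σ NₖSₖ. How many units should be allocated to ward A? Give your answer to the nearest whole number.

Σ NₕSₕ = 4212·3 + 12600·3 + 6943·3 = 71265.
Share for A: 12636/71265 = 0.17731.
n_A = 300 × 0.17731 = 53.193... → 53.

53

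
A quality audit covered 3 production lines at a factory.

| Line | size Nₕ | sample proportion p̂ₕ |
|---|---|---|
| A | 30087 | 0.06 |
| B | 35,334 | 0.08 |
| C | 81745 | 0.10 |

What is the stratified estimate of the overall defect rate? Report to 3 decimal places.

N = 30087 + 35334 + 81745 = 147166.
Overall proportion = Σ (Nₕ/N)·p̂ₕ.
Σ Nₕp̂ₕ = 1805.22 + 2826.72 + 8174.5 = 12806.44.
12806.44 / 147166 = 0.08702... → 0.087.

0.087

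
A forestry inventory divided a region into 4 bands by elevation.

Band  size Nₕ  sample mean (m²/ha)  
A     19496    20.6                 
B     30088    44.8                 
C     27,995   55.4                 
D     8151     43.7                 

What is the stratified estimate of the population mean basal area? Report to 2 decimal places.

42.65

N = 85730; weights Wₕ = Nₕ/N = (0.2274, 0.3510, 0.3265, 0.0951).
x̄_st = Σ Wₕ·x̄ₕ = 0.2274·20.6 + 0.3510·44.8 + 0.3265·55.4 + 0.0951·43.7 ≈ 42.6535...
→ 42.65.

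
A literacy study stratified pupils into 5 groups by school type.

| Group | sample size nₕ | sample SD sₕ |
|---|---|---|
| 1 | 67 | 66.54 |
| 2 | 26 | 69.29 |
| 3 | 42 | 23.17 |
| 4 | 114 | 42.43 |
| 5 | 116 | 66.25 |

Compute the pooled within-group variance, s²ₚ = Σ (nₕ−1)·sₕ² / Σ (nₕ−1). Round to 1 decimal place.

3173.4

Degrees of freedom: 66 + 25 + 41 + 113 + 115 = 360.
Σ(nₕ−1)sₕ² = 66·4427.5716 + 25·4801.1041 + 41·536.8489 + 113·1800.3049 + 115·4389.0625 = 1142434.7742.
s²ₚ = 1142434.7742 / 360 = 3173.430... → 3173.4.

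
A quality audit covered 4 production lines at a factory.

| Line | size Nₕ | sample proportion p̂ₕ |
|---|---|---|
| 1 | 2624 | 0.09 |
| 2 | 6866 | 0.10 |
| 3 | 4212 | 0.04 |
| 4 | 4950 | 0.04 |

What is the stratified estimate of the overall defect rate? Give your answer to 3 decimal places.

Wₕ = Nₕ/N with N = 18652: 0.1407, 0.3681, 0.2258, 0.2654.
p̂_st = 0.1407·0.09 + 0.3681·0.10 + 0.2258·0.04 + 0.2654·0.04 ≈ 0.06912... → 0.069.

0.069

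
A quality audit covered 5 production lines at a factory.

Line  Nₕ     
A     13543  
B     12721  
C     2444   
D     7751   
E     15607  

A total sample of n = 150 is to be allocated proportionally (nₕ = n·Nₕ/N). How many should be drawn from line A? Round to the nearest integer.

39

Share of line A = 13543/52066 = 0.26011.
Allocate 150 × 0.26011 = 39.017... → 39.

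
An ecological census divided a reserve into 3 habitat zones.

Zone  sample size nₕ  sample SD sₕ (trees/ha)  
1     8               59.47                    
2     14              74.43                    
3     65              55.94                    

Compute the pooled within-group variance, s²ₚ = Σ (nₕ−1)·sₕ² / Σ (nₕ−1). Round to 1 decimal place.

3536.3

Degrees of freedom: 7 + 13 + 64 = 84.
Σ(nₕ−1)sₕ² = 7·3536.6809 + 13·5539.8249 + 64·3129.2836 = 297048.6404.
s²ₚ = 297048.6404 / 84 = 3536.293... → 3536.3.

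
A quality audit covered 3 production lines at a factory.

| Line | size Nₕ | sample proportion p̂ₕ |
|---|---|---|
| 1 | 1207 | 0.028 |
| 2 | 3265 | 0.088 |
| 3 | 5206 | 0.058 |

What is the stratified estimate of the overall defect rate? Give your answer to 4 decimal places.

0.0644

Wₕ = Nₕ/N with N = 9678: 0.1247, 0.3374, 0.5379.
p̂_st = 0.1247·0.028 + 0.3374·0.088 + 0.5379·0.058 ≈ 0.064379... → 0.0644.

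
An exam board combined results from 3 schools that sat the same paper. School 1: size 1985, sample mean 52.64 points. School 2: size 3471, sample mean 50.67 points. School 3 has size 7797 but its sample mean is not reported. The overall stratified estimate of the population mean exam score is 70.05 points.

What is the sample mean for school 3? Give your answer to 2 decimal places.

83.11

N = 1985 + 3471 + 7797 = 13253.
Overall total = μ·N = 70.05·13253 = 928372.65.
Subtract the known strata: 1985·52.64 + 3471·50.67 = 280365.97.
Remaining total for school 3: 928372.65 − 280365.97 = 648006.68.
Divide by its size: 648006.68 / 7797 = 83.1097... → 83.11.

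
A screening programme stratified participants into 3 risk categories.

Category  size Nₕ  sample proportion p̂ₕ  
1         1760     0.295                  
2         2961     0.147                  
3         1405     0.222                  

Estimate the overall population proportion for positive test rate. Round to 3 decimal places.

Wₕ = Nₕ/N with N = 6126: 0.2873, 0.4833, 0.2294.
p̂_st = 0.2873·0.295 + 0.4833·0.147 + 0.2294·0.222 ≈ 0.20672... → 0.207.

0.207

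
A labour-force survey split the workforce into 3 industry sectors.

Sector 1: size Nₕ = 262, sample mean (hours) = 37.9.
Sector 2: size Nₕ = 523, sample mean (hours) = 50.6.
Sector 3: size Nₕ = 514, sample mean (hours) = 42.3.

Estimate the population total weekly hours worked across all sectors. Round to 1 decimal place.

Estimate total by summing Nₕ·x̄ₕ over strata.
262·37.9 + 523·50.6 + 514·42.3 = 9929.8 + 26463.8 + 21742.2 = 58135.8.

58135.8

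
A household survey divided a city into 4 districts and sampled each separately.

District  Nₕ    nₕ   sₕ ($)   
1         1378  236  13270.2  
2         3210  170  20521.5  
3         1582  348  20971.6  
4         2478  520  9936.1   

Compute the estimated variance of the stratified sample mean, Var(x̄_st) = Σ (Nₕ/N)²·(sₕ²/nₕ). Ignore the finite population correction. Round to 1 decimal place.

418135.9

N = 8648; Wₕ = Nₕ/N.
district 1: (1378/8648)²·13270.2²/236 = 18945.6717
district 2: (3210/8648)²·20521.5²/170 = 341309.1926
district 3: (1582/8648)²·20971.6²/348 = 42292.7070
district 4: (2478/8648)²·9936.1²/520 = 15588.3377
Sum = 418135.9090 → 418135.9.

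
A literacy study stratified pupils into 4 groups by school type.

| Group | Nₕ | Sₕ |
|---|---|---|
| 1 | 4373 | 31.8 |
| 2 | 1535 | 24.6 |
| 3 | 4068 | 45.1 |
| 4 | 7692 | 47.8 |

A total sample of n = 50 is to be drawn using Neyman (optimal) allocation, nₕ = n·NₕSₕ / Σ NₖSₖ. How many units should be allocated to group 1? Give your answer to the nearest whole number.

Σ NₕSₕ = 4373·31.8 + 1535·24.6 + 4068·45.1 + 7692·47.8 = 727966.8.
Share for 1: 139061.4/727966.8 = 0.19103.
n_1 = 50 × 0.19103 = 9.551... → 10.

10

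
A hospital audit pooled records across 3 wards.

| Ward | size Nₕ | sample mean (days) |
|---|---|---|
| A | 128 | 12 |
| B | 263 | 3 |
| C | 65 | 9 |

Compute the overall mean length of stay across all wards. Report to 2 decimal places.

6.38

x̄_st = (Σ Nₕx̄ₕ) / (Σ Nₕ) = (128·12 + 263·3 + 65·9) / 456
= 2910 / 456 = 6.3816... → 6.38.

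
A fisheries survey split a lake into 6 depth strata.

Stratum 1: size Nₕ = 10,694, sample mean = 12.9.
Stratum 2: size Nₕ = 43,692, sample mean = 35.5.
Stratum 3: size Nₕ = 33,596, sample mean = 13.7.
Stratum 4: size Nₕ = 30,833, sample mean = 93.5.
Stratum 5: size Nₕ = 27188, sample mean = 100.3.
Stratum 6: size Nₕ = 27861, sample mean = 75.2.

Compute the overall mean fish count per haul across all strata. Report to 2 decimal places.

x̄_st = (Σ Nₕx̄ₕ) / (Σ Nₕ) = (10694·12.9 + 43692·35.5 + 33596·13.7 + 30833·93.5 + 27188·100.3 + 27861·75.2) / 173864
= 9854272.9 / 173864 = 56.6781... → 56.68.

56.68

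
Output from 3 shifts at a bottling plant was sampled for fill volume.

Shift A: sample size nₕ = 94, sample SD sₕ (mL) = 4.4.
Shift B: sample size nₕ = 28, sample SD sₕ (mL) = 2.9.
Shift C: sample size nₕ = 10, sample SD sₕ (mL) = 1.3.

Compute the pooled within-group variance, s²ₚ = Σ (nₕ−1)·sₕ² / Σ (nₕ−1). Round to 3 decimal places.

15.835

Degrees of freedom: 93 + 27 + 9 = 129.
Σ(nₕ−1)sₕ² = 93·19.36 + 27·8.41 + 9·1.69 = 2042.76.
s²ₚ = 2042.76 / 129 = 15.83535... → 15.835.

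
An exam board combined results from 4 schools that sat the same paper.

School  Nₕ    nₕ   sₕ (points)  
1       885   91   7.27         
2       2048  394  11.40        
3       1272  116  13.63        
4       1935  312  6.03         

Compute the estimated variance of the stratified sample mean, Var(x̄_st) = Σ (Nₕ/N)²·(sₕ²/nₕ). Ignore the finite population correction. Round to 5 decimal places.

0.12907

N = 6140. Term for each stratum: Wₕ²sₕ²/nₕ.
Var(x̄_st) = 0.01206639 + 0.03669751 + 0.06873393 + 0.01157458 = 0.12907241 → 0.12907.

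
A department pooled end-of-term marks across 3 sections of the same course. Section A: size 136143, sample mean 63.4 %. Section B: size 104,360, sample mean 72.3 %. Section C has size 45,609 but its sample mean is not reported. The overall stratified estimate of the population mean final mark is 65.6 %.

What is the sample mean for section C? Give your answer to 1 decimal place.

Σ Nₕx̄ₕ = N·μ, so 45609·x̄_C = 286112·65.6 − (136143·63.4 + 104360·72.3).
= 18768947.2 − 16176694.2 = 2592253.
x̄_C = 2592253 / 45609 = 56.836... → 56.8.

56.8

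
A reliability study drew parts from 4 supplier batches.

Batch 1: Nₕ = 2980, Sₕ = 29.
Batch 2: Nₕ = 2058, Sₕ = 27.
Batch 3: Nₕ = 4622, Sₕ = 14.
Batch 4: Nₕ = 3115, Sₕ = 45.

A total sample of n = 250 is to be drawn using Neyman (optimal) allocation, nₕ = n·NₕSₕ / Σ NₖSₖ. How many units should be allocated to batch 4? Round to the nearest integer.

1: NₕSₕ = 2980·29 = 86420
2: NₕSₕ = 2058·27 = 55566
3: NₕSₕ = 4622·14 = 64708
4: NₕSₕ = 3115·45 = 140175
Σ NₕSₕ = 346869.
n_4 = 250·140175/346869 = 101.029... → 101.

101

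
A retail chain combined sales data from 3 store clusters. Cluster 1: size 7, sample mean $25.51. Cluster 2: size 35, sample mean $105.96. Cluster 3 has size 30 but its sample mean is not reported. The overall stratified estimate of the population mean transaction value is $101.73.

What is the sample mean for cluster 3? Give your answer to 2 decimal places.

114.58

Σ Nₕx̄ₕ = N·μ, so 30·x̄_3 = 72·101.73 − (7·25.51 + 35·105.96).
= 7324.56 − 3887.17 = 3437.39.
x̄_3 = 3437.39 / 30 = 114.5797... → 114.58.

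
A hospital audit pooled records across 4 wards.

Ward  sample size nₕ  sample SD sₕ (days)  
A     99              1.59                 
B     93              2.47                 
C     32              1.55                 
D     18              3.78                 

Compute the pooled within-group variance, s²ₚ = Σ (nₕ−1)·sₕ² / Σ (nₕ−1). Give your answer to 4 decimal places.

A: (99−1)·1.59² = 98·2.5281 = 247.7538
B: (93−1)·2.47² = 92·6.1009 = 561.2828
C: (32−1)·1.55² = 31·2.4025 = 74.4775
D: (18−1)·3.78² = 17·14.2884 = 242.9028
Numerator = 1126.4169; denominator = Σ(nₕ−1) = 238.
s²ₚ = 1126.4169/238 = 4.732844... → 4.7328.

4.7328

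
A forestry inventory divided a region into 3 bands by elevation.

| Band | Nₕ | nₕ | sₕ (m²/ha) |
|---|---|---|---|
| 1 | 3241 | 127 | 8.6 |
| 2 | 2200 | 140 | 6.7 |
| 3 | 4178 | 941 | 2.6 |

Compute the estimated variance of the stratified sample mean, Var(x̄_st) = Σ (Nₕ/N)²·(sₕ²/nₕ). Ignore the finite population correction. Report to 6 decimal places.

N = 9619; Wₕ = Nₕ/N.
band 1: (3241/9619)²·8.6²/127 = 0.066113690
band 2: (2200/9619)²·6.7²/140 = 0.016772858
band 3: (4178/9619)²·2.6²/941 = 0.001355296
Sum = 0.084241844 → 0.084242.

0.084242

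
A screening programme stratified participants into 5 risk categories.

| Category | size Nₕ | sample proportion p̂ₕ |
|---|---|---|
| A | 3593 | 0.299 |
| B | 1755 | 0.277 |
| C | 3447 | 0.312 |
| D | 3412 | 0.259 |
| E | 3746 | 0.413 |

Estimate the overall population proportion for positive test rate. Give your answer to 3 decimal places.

Wₕ = Nₕ/N with N = 15953: 0.2252, 0.1100, 0.2161, 0.2139, 0.2348.
p̂_st = 0.2252·0.299 + 0.1100·0.277 + 0.2161·0.312 + 0.2139·0.259 + 0.2348·0.413 ≈ 0.31760... → 0.318.

0.318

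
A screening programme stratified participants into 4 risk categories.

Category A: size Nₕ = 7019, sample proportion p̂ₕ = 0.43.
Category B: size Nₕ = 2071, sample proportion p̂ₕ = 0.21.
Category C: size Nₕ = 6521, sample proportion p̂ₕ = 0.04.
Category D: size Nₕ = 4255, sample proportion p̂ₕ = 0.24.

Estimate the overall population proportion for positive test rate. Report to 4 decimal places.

0.2384

Wₕ = Nₕ/N with N = 19866: 0.3533, 0.1042, 0.3282, 0.2142.
p̂_st = 0.3533·0.43 + 0.1042·0.21 + 0.3282·0.04 + 0.2142·0.24 ≈ 0.238353... → 0.2384.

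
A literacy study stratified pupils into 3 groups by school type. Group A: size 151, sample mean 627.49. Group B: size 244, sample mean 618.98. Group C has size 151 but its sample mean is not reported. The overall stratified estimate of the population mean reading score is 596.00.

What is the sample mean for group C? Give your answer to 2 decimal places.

N = 151 + 244 + 151 = 546.
Overall total = μ·N = 596.00·546 = 325416.
Subtract the known strata: 151·627.49 + 244·618.98 = 245782.11.
Remaining total for group C: 325416 − 245782.11 = 79633.89.
Divide by its size: 79633.89 / 151 = 527.3768... → 527.38.

527.38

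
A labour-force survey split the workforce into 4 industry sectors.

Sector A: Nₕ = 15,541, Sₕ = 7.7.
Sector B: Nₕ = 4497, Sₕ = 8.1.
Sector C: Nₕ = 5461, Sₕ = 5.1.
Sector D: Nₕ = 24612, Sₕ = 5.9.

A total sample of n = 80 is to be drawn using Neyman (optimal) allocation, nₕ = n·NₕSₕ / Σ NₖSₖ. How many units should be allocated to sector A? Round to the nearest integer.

A: NₕSₕ = 15541·7.7 = 119665.7
B: NₕSₕ = 4497·8.1 = 36425.7
C: NₕSₕ = 5461·5.1 = 27851.1
D: NₕSₕ = 24612·5.9 = 145210.8
Σ NₕSₕ = 329153.3.
n_A = 80·119665.7/329153.3 = 29.084... → 29.

29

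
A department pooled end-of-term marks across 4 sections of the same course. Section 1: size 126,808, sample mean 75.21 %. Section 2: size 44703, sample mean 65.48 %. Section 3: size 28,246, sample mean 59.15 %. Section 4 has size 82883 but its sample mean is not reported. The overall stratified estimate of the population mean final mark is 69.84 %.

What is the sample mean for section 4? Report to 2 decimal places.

N = 126808 + 44703 + 28246 + 82883 = 282640.
Overall total = μ·N = 69.84·282640 = 19739577.6.
Subtract the known strata: 126808·75.21 + 44703·65.48 + 28246·59.15 = 14135133.02.
Remaining total for section 4: 19739577.6 − 14135133.02 = 5604444.58.
Divide by its size: 5604444.58 / 82883 = 67.6187... → 67.62.

67.62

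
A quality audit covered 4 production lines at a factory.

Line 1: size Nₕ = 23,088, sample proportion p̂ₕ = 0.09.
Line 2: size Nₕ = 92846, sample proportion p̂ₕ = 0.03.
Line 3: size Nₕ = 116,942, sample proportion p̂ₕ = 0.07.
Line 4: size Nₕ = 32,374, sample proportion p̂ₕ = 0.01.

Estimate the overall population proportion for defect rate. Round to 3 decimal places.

Wₕ = Nₕ/N with N = 265250: 0.0870, 0.3500, 0.4409, 0.1221.
p̂_st = 0.0870·0.09 + 0.3500·0.03 + 0.4409·0.07 + 0.1221·0.01 ≈ 0.05042... → 0.050.

0.050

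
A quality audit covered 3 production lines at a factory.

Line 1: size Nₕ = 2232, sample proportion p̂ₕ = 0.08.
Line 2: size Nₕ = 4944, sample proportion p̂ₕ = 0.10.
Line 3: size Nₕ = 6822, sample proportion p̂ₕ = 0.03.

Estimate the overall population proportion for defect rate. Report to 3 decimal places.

0.063

Wₕ = Nₕ/N with N = 13998: 0.1595, 0.3532, 0.4874.
p̂_st = 0.1595·0.08 + 0.3532·0.10 + 0.4874·0.03 ≈ 0.06270... → 0.063.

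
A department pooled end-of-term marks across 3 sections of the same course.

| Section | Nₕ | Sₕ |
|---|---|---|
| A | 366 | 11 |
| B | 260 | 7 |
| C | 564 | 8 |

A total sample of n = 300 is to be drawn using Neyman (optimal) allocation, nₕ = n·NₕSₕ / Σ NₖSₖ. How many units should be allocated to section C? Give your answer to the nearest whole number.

131

A: NₕSₕ = 366·11 = 4026
B: NₕSₕ = 260·7 = 1820
C: NₕSₕ = 564·8 = 4512
Σ NₕSₕ = 10358.
n_C = 300·4512/10358 = 130.682... → 131.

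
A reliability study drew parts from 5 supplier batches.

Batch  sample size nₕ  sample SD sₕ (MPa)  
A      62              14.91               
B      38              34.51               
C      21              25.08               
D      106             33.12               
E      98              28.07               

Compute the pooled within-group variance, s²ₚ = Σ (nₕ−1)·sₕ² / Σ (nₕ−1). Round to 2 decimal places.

A: (62−1)·14.91² = 61·222.3081 = 13560.7941
B: (38−1)·34.51² = 37·1190.9401 = 44064.7837
C: (21−1)·25.08² = 20·629.0064 = 12580.128
D: (106−1)·33.12² = 105·1096.9344 = 115178.112
E: (98−1)·28.07² = 97·787.9249 = 76428.7153
Numerator = 261812.5331; denominator = Σ(nₕ−1) = 320.
s²ₚ = 261812.5331/320 = 818.1642... → 818.16.

818.16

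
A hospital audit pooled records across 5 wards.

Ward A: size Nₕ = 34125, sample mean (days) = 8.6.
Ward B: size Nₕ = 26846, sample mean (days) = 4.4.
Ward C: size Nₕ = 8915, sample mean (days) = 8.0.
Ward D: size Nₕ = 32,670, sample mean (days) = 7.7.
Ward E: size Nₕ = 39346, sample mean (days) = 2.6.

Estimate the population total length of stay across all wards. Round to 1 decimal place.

A: 34125·8.6 = 293475
B: 26846·4.4 = 118122.4
C: 8915·8.0 = 71320
D: 32670·7.7 = 251559
E: 39346·2.6 = 102299.6
τ̂ = Σ Nₕx̄ₕ = 836776.0.

836776.0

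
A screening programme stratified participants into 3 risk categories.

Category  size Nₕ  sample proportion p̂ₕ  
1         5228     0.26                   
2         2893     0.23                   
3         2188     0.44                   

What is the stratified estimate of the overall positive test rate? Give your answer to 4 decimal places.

0.2898

Wₕ = Nₕ/N with N = 10309: 0.5071, 0.2806, 0.2122.
p̂_st = 0.5071·0.26 + 0.2806·0.23 + 0.2122·0.44 ≈ 0.289785... → 0.2898.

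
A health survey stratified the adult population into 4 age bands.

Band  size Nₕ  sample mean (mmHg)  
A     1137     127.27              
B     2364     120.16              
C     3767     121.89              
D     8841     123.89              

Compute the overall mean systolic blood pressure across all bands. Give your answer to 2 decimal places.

123.11

N = 16109; weights Wₕ = Nₕ/N = (0.0706, 0.1468, 0.2338, 0.5488).
x̄_st = Σ Wₕ·x̄ₕ = 0.0706·127.27 + 0.1468·120.16 + 0.2338·121.89 + 0.5488·123.89 ≈ 123.1135...
→ 123.11.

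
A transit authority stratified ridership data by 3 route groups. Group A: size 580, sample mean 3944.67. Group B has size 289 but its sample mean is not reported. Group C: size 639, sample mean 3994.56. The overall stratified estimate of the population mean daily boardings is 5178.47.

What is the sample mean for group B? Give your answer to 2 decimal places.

Σ Nₕx̄ₕ = N·μ, so 289·x̄_B = 1508·5178.47 − (580·3944.67 + 639·3994.56).
= 7809132.76 − 4840432.44 = 2968700.32.
x̄_B = 2968700.32 / 289 = 10272.3194... → 10272.32.

10272.32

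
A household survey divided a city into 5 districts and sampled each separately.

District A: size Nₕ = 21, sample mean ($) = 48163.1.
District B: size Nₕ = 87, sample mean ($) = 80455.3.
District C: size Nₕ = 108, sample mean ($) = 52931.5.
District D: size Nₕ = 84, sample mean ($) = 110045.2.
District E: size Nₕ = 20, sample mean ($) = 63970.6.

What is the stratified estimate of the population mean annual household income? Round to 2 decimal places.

x̄_st = (Σ Nₕx̄ₕ) / (Σ Nₕ) = (21·48163.1 + 87·80455.3 + 108·52931.5 + 84·110045.2 + 20·63970.6) / 320
= 24250847 / 320 = 75783.8969... → 75783.90.

75783.90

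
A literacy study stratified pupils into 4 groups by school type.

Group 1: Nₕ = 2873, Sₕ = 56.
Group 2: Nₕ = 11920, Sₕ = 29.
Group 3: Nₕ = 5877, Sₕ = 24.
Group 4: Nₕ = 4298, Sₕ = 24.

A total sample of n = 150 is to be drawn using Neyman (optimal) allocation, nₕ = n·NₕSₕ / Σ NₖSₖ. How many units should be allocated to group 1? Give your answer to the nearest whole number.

32

Σ NₕSₕ = 2873·56 + 11920·29 + 5877·24 + 4298·24 = 750768.
Share for 1: 160888/750768 = 0.21430.
n_1 = 150 × 0.21430 = 32.145... → 32.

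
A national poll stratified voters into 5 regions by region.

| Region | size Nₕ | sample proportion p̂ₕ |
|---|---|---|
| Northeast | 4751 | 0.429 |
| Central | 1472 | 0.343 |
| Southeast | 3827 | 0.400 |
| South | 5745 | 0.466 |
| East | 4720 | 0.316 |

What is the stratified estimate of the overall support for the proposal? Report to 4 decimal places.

Wₕ = Nₕ/N with N = 20515: 0.2316, 0.0718, 0.1865, 0.2800, 0.2301.
p̂_st = 0.2316·0.429 + 0.0718·0.343 + 0.1865·0.400 + 0.2800·0.466 + 0.2301·0.316 ≈ 0.401782... → 0.4018.

0.4018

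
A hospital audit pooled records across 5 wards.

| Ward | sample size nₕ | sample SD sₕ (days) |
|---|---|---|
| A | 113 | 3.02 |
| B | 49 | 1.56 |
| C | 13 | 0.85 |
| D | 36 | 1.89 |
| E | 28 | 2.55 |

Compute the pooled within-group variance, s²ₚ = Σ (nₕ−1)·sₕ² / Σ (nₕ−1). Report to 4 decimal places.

6.1861

Degrees of freedom: 112 + 48 + 12 + 35 + 27 = 234.
Σ(nₕ−1)sₕ² = 112·9.1204 + 48·2.4336 + 12·0.7225 + 35·3.5721 + 27·6.5025 = 1447.5586.
s²ₚ = 1447.5586 / 234 = 6.186148... → 6.1861.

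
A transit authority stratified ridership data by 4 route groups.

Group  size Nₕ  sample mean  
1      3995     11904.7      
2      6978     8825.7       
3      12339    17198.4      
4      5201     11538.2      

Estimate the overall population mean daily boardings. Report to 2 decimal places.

13375.17

N = 28513; weights Wₕ = Nₕ/N = (0.1401, 0.2447, 0.4327, 0.1824).
x̄_st = Σ Wₕ·x̄ₕ = 0.1401·11904.7 + 0.2447·8825.7 + 0.4327·17198.4 + 0.1824·11538.2 ≈ 13375.1709...
→ 13375.17.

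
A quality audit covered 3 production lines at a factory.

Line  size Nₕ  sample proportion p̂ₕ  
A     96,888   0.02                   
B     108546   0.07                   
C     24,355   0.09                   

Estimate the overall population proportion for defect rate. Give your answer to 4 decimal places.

0.0510

N = 96888 + 108546 + 24355 = 229789.
Overall proportion = Σ (Nₕ/N)·p̂ₕ.
Σ Nₕp̂ₕ = 1937.76 + 7598.22 + 2191.95 = 11727.93.
11727.93 / 229789 = 0.051038... → 0.0510.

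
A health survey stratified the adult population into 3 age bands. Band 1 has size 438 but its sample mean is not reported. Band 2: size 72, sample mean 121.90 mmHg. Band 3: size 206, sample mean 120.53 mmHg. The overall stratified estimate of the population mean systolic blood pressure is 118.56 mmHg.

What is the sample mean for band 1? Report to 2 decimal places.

117.08

Σ Nₕx̄ₕ = N·μ, so 438·x̄_1 = 716·118.56 − (72·121.90 + 206·120.53).
= 84888.96 − 33605.98 = 51282.98.
x̄_1 = 51282.98 / 438 = 117.0844... → 117.08.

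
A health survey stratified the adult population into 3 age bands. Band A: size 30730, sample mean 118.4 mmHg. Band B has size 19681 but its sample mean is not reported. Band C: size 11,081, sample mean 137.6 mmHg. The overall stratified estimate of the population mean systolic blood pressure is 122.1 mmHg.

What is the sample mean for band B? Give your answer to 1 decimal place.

Σ Nₕx̄ₕ = N·μ, so 19681·x̄_B = 61492·122.1 − (30730·118.4 + 11081·137.6).
= 7508173.2 − 5163177.6 = 2344995.6.
x̄_B = 2344995.6 / 19681 = 119.150... → 119.2.

119.2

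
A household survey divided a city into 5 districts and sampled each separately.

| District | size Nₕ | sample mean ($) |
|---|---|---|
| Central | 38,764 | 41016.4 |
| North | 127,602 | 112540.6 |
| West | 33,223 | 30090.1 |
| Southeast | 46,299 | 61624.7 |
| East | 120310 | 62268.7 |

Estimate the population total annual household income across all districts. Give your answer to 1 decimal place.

Estimate total by summing Nₕ·x̄ₕ over strata.
38764·41016.4 + 127602·112540.6 + 33223·30090.1 + 46299·61624.7 + 120310·62268.7 = 1589959729.6 + 14360405641.2 + 999683392.3 + 2853161985.3 + 7491547297 = 27294758045.4.

27294758045.4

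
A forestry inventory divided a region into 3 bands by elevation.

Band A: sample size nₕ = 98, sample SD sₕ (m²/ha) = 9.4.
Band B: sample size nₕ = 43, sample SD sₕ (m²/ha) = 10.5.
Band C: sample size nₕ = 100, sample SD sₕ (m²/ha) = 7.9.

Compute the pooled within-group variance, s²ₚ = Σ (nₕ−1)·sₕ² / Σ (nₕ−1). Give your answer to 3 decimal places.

A: (98−1)·9.4² = 97·88.36 = 8570.92
B: (43−1)·10.5² = 42·110.25 = 4630.5
C: (100−1)·7.9² = 99·62.41 = 6178.59
Numerator = 19380.01; denominator = Σ(nₕ−1) = 238.
s²ₚ = 19380.01/238 = 81.42861... → 81.429.

81.429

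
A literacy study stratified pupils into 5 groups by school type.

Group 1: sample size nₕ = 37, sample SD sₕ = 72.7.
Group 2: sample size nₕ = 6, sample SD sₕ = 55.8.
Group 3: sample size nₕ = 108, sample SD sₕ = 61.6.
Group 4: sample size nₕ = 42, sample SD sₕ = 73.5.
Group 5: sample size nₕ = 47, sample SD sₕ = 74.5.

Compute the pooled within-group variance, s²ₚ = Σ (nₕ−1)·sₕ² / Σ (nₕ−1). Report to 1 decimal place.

4632.6

Degrees of freedom: 36 + 5 + 107 + 41 + 46 = 235.
Σ(nₕ−1)sₕ² = 36·5285.29 + 5·3113.64 + 107·3794.56 + 41·5402.25 + 46·5550.25 = 1088660.31.
s²ₚ = 1088660.31 / 235 = 4632.597... → 4632.6.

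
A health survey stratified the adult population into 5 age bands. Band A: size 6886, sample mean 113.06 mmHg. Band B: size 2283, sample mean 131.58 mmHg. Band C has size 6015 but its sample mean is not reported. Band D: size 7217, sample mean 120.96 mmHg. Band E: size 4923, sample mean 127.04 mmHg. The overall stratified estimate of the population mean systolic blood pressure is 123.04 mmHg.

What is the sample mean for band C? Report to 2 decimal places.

Σ Nₕx̄ₕ = N·μ, so 6015·x̄_C = 27324·123.04 − (6886·113.06 + 2283·131.58 + 7217·120.96 + 4923·127.04).
= 3361944.96 − 2577314.54 = 784630.42.
x̄_C = 784630.42 / 6015 = 130.4456... → 130.45.

130.45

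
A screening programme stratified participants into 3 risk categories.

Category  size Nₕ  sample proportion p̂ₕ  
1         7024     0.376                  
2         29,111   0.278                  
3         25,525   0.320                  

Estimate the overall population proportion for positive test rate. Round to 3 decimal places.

Wₕ = Nₕ/N with N = 61660: 0.1139, 0.4721, 0.4140.
p̂_st = 0.1139·0.376 + 0.4721·0.278 + 0.4140·0.320 ≈ 0.30655... → 0.307.

0.307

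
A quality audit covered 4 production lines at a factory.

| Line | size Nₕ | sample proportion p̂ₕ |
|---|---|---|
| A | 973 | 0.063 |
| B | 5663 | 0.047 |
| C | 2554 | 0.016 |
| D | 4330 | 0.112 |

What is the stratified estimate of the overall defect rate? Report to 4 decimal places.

0.0631

N = 973 + 5663 + 2554 + 4330 = 13520.
Overall proportion = Σ (Nₕ/N)·p̂ₕ.
Σ Nₕp̂ₕ = 61.299 + 266.161 + 40.864 + 484.96 = 853.284.
853.284 / 13520 = 0.063113... → 0.0631.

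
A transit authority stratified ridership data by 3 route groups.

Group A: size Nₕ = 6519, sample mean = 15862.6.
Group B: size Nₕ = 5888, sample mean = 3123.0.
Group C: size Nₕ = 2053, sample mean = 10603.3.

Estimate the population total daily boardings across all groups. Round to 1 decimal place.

143565088.3

A: 6519·15862.6 = 103408289.4
B: 5888·3123.0 = 18388224
C: 2053·10603.3 = 21768574.9
τ̂ = Σ Nₕx̄ₕ = 143565088.3.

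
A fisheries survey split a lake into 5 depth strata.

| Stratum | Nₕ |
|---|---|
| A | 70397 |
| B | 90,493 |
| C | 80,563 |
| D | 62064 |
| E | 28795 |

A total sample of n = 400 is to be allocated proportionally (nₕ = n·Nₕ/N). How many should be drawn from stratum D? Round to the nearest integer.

N = 70397 + 90493 + 80563 + 62064 + 28795 = 332312.
n_D = 400·62064/332312 = 74.706... → 75.

75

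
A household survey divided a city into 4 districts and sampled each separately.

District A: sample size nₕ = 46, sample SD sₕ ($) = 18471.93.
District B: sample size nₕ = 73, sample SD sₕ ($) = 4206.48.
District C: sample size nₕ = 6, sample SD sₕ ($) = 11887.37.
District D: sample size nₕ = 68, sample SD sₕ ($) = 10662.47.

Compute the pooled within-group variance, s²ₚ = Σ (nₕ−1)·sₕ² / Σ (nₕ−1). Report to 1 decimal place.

132022289.5

Degrees of freedom: 45 + 72 + 5 + 67 = 189.
Σ(nₕ−1)sₕ² = 45·341212197.9249 + 72·17694473.9904 + 5·141309565.5169 + 67·113688266.5009 = 24952212717.0741.
s²ₚ = 24952212717.0741 / 189 = 132022289.508... → 132022289.5.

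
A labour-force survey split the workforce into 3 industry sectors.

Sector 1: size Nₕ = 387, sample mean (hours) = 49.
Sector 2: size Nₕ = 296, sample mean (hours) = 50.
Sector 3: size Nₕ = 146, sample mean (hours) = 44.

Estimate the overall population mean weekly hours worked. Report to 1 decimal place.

N = 829; weights Wₕ = Nₕ/N = (0.4668, 0.3571, 0.1761).
x̄_st = Σ Wₕ·x̄ₕ = 0.4668·49 + 0.3571·50 + 0.1761·44 ≈ 48.476...
→ 48.5.

48.5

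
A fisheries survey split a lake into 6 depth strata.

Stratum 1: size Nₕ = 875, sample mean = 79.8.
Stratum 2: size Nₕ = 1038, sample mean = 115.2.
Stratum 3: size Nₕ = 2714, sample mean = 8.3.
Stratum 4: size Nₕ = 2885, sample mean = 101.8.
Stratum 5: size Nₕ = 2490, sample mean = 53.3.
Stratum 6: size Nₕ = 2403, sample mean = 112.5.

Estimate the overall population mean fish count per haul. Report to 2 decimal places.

x̄_st = (Σ Nₕx̄ₕ) / (Σ Nₕ) = (875·79.8 + 1038·115.2 + 2714·8.3 + 2885·101.8 + 2490·53.3 + 2403·112.5) / 12405
= 908676.3 / 12405 = 73.2508... → 73.25.

73.25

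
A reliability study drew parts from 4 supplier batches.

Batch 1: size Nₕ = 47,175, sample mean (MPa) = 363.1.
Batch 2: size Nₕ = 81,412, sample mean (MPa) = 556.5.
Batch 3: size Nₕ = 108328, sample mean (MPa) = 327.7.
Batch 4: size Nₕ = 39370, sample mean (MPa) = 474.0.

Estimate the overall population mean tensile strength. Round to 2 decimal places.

N = 47175 + 81412 + 108328 + 39370 = 276285.
Overall mean = Σ (Nₕ/N)·x̄ₕ — weight by population share, not a simple average.
Σ Nₕx̄ₕ = 47175·363.1 + 81412·556.5 + 108328·327.7 + 39370·474.0 = 17129242.5 + 45305778 + 35499085.6 + 18661380 = 116595486.1.
Divide by N: 116595486.1 / 276285 = 422.0116... → 422.01.

422.01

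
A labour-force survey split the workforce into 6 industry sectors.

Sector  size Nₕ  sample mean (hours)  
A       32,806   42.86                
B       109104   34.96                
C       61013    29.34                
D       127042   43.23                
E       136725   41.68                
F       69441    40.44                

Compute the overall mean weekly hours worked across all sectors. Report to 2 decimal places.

39.19

x̄_st = (Σ Nₕx̄ₕ) / (Σ Nₕ) = (32806·42.86 + 109104·34.96 + 61013·29.34 + 127042·43.23 + 136725·41.68 + 69441·40.44) / 536131
= 21009380.12 / 536131 = 39.1870... → 39.19.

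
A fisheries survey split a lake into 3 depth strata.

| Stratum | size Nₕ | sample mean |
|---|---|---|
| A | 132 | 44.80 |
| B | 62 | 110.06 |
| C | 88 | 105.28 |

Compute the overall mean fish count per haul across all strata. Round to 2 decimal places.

78.02

N = 282; weights Wₕ = Nₕ/N = (0.4681, 0.2199, 0.3121).
x̄_st = Σ Wₕ·x̄ₕ = 0.4681·44.80 + 0.2199·110.06 + 0.3121·105.28 ≈ 78.0211...
→ 78.02.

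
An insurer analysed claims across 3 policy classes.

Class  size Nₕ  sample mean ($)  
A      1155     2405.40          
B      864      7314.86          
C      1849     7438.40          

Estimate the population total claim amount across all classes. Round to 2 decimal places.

22851877.64

A: 1155·2405.40 = 2778237
B: 864·7314.86 = 6320039.04
C: 1849·7438.40 = 13753601.6
τ̂ = Σ Nₕx̄ₕ = 22851877.64.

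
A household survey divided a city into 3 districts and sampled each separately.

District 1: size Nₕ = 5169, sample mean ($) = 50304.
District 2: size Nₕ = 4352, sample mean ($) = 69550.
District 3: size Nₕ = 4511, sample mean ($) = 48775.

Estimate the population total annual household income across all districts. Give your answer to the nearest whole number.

782727001

1: 5169·50304 = 260021376
2: 4352·69550 = 302681600
3: 4511·48775 = 220024025
τ̂ = Σ Nₕx̄ₕ = 782727001.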